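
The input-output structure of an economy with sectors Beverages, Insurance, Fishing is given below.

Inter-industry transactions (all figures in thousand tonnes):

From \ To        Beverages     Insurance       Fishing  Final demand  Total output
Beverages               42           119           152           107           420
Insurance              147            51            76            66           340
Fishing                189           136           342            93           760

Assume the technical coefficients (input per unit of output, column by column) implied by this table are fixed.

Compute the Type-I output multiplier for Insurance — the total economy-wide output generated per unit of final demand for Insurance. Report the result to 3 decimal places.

Technical coefficients a_ij = z_ij / X_j:
  a_11 = 42/420 = 0.10, a_21 = 147/420 = 0.35, a_31 = 189/420 = 0.45
  a_12 = 119/340 = 0.35, a_22 = 51/340 = 0.15, a_32 = 136/340 = 0.40
  a_13 = 152/760 = 0.20, a_23 = 76/760 = 0.10, a_33 = 342/760 = 0.45
I − A =
  [   0.90    -0.35    -0.20]
  [  -0.35     0.85    -0.10]
  [  -0.45    -0.40     0.55]
Cofactors of I−A, C_ij = (−1)^(i+j)·(minor ij) (rows/columns in the sector order above):
  C_11 = (0.85)(0.55) − (-0.10)(-0.40) = 0.4275
  C_12 = −[(-0.35)(0.55) − (-0.10)(-0.45)] = 0.2375
  C_13 = (-0.35)(-0.40) − (0.85)(-0.45) = 0.5225
  C_21 = −[(-0.35)(0.55) − (-0.20)(-0.40)] = 0.2725
  C_22 = (0.90)(0.55) − (-0.20)(-0.45) = 0.4050
  C_23 = −[(0.90)(-0.40) − (-0.35)(-0.45)] = 0.5175
  C_31 = (-0.35)(-0.10) − (-0.20)(0.85) = 0.2050
  C_32 = −[(0.90)(-0.10) − (-0.20)(-0.35)] = 0.1600
  C_33 = (0.90)(0.85) − (-0.35)(-0.35) = 0.6425
det(I−A) = Σ_j (I−A)_1j·C_1j = (0.90)(0.4275) + (-0.35)(0.2375) + (-0.20)(0.5225) = 0.197125
adj(I−A) = Cᵀ =
  [ 0.4275   0.2725   0.2050]
  [ 0.2375   0.4050   0.1600]
  [ 0.5225   0.5175   0.6425]
(I − A)⁻¹ = adj(I−A) / det(I−A) ≈
  [   2.1687     1.3824     1.0399]
  [   1.2048     2.0545     0.8117]
  [   2.6506     2.6252     3.2594]
The output multiplier for sector j is the column-j sum of the Leontief inverse (I − A)⁻¹ = adj(I−A) / det(I−A).
Column 2 of adj(I−A): (0.2725, 0.4050, 0.5175); det(I−A) = 0.197125.
m_2 = (0.2725 + 0.4050 + 0.5175) / 0.197125 = 1.195 / 0.197125 ≈ 6.062.

m_2 = 6.062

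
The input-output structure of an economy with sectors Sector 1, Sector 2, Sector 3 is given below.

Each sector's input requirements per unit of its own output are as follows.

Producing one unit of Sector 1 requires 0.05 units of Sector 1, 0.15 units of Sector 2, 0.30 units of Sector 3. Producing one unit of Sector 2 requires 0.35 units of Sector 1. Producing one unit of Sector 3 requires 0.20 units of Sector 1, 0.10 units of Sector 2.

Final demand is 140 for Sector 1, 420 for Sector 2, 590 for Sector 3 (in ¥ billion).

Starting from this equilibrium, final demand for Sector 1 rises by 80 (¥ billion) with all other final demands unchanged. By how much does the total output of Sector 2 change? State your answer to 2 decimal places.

Δx_2 = 17.41

I − A =
  [   0.95    -0.35    -0.20]
  [  -0.15     1.00    -0.10]
  [  -0.30     0.00     1.00]
Cofactors of I−A, C_ij = (−1)^(i+j)·(minor ij) (rows/columns in the sector order above):
  C_11 = (1.00)(1.00) − (-0.10)(0.00) = 1.0000
  C_12 = −[(-0.15)(1.00) − (-0.10)(-0.30)] = 0.1800
  C_13 = (-0.15)(0.00) − (1.00)(-0.30) = 0.3000
  C_21 = −[(-0.35)(1.00) − (-0.20)(0.00)] = 0.3500
  C_22 = (0.95)(1.00) − (-0.20)(-0.30) = 0.8900
  C_23 = −[(0.95)(0.00) − (-0.35)(-0.30)] = 0.1050
  C_31 = (-0.35)(-0.10) − (-0.20)(1.00) = 0.2350
  C_32 = −[(0.95)(-0.10) − (-0.20)(-0.15)] = 0.1250
  C_33 = (0.95)(1.00) − (-0.35)(-0.15) = 0.8975
det(I−A) = Σ_j (I−A)_1j·C_1j = (0.95)(1.0000) + (-0.35)(0.1800) + (-0.20)(0.3000) = 0.8270
adj(I−A) = Cᵀ =
  [ 1.0000   0.3500   0.2350]
  [ 0.1800   0.8900   0.1250]
  [ 0.3000   0.1050   0.8975]
(I − A)⁻¹ = adj(I−A) / det(I−A) ≈
  [   1.2092     0.4232     0.2842]
  [   0.2177     1.0762     0.1511]
  [   0.3628     0.1270     1.0852]
Δx = (I − A)⁻¹ Δd with Δd having +80 in the Sector 1 component and 0 elsewhere.
So Δx_2 = L_21 · (+80), where L_21 = adj(I−A)_21 / det(I−A) = 0.1800 / 0.8270.
Δx_2 = 0.1800 × (+80) / 0.8270 = 14.40 / 0.8270 ≈ 17.41.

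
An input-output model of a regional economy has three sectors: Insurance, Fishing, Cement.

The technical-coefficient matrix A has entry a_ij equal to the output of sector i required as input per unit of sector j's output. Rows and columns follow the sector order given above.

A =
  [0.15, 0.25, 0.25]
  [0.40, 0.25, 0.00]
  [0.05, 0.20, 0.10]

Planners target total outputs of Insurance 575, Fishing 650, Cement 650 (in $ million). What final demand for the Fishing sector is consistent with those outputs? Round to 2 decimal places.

d_F = 257.50

I − A =
  [   0.85    -0.25    -0.25]
  [  -0.40     0.75     0.00]
  [  -0.05    -0.20     0.90]
d = (I − A) x:
  d_I = (+0.85)·575 + (-0.25)·650 + (-0.25)·650 = 163.75
  d_F = (-0.40)·575 + (+0.75)·650 + (+0.00)·650 = 257.50
  d_C = (-0.05)·575 + (-0.20)·650 + (+0.90)·650 = 426.25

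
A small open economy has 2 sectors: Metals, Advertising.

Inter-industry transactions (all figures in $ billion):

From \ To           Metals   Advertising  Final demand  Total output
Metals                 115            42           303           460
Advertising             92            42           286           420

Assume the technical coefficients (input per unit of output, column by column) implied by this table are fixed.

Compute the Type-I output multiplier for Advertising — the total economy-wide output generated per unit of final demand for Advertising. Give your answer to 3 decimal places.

m_A = 1.298

Technical coefficients a_ij = z_ij / X_j:
  a_MM = 115/460 = 0.25, a_AM = 92/460 = 0.20
  a_MA = 42/420 = 0.10, a_AA = 42/420 = 0.10
I − A =
  [   0.75    -0.10]
  [  -0.20     0.90]
det(I−A) = (0.75)(0.90) − (-0.10)(-0.20) = 0.6550
adj(I−A) = [[0.90, 0.10], [0.20, 0.75]]
(I − A)⁻¹ = adj(I−A) / det(I−A) ≈
  [   1.3740     0.1527]
  [   0.3053     1.1450]
The output multiplier for sector j is the column-j sum of the Leontief inverse (I − A)⁻¹ = adj(I−A) / det(I−A).
Column A of adj(I−A): (0.10, 0.75); det(I−A) = 0.6550.
m_A = (0.10 + 0.75) / 0.6550 = 0.85 / 0.6550 ≈ 1.298.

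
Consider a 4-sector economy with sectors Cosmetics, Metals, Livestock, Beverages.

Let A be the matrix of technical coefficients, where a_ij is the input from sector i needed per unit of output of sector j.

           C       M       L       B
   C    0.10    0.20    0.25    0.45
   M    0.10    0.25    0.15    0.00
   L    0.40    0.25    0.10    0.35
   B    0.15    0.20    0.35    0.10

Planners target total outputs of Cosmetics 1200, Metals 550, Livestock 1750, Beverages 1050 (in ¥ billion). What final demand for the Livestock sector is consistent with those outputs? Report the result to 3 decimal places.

d_L = 590.000

I − A =
  [   0.90    -0.20    -0.25    -0.45]
  [  -0.10     0.75    -0.15     0.00]
  [  -0.40    -0.25     0.90    -0.35]
  [  -0.15    -0.20    -0.35     0.90]
d = (I − A) x:
  d_C = (+0.90)·1200 + (-0.20)·550 + (-0.25)·1750 + (-0.45)·1050 = 60.000
  d_M = (-0.10)·1200 + (+0.75)·550 + (-0.15)·1750 + (+0.00)·1050 = 30.000
  d_L = (-0.40)·1200 + (-0.25)·550 + (+0.90)·1750 + (-0.35)·1050 = 590.000
  d_B = (-0.15)·1200 + (-0.20)·550 + (-0.35)·1750 + (+0.90)·1050 = 42.500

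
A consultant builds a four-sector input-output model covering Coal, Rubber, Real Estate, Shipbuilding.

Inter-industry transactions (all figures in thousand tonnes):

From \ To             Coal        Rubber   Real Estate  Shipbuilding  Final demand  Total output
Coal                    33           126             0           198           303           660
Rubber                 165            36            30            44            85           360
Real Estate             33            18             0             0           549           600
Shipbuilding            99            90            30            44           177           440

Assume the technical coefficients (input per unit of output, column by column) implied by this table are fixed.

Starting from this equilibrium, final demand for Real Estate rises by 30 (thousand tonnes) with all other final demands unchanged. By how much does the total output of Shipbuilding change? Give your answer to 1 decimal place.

Δx_4 = 2.8

Technical coefficients a_ij = z_ij / X_j:
  a_11 = 33/660 = 0.05, a_21 = 165/660 = 0.25, a_31 = 33/660 = 0.05, a_41 = 99/660 = 0.15
  a_12 = 126/360 = 0.35, a_22 = 36/360 = 0.10, a_32 = 18/360 = 0.05, a_42 = 90/360 = 0.25
  a_13 = 0/600 = 0.00, a_23 = 30/600 = 0.05, a_33 = 0/600 = 0.00, a_43 = 30/600 = 0.05
  a_14 = 198/440 = 0.45, a_24 = 44/440 = 0.10, a_34 = 0/440 = 0.00, a_44 = 44/440 = 0.10
I − A =
  [   0.95    -0.35     0.00    -0.45]
  [  -0.25     0.90    -0.05    -0.10]
  [  -0.05    -0.05     1.00     0.00]
  [  -0.15    -0.25    -0.05     0.90]
Compute the cofactors C_ij = (−1)^(i+j)·(3×3 minor ij) of I−A; the adjugate is their transpose:
adj(I−A) = Cᵀ =
  [ 0.782500   0.428625   0.043375   0.438875]
  [ 0.242500   0.786375   0.049750   0.208625]
  [ 0.051250   0.060750   0.572875   0.032375]
  [ 0.200625   0.293250   0.052875   0.764250]
det(I−A) = Σ_j (I−A)_1j·C_1j = (0.95)(0.782500) + (-0.35)(0.242500) + (0.00)(0.051250) + (-0.45)(0.200625) = 0.56821875
(I − A)⁻¹ = adj(I−A) / det(I−A) ≈
  [   1.3771     0.7543     0.0763     0.7724]
  [   0.4268     1.3839     0.0876     0.3672]
  [   0.0902     0.1069     1.0082     0.0570]
  [   0.3531     0.5161     0.0931     1.3450]
Δx = (I − A)⁻¹ Δd with Δd having +30 in the Real Estate component and 0 elsewhere.
So Δx_4 = L_43 · (+30), where L_43 = adj(I−A)_43 / det(I−A) = 0.052875 / 0.56821875.
Δx_4 = 0.052875 × (+30) / 0.56821875 = 1.58625 / 0.56821875 ≈ 2.8.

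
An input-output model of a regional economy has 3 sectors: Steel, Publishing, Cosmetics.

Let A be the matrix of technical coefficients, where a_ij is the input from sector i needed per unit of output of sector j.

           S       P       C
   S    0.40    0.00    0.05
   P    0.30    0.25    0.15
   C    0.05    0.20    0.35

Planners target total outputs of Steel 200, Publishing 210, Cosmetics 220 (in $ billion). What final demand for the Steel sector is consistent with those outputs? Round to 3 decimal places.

I − A =
  [   0.60     0.00    -0.05]
  [  -0.30     0.75    -0.15]
  [  -0.05    -0.20     0.65]
d = (I − A) x:
  d_S = (+0.60)·200 + (+0.00)·210 + (-0.05)·220 = 109.000
  d_P = (-0.30)·200 + (+0.75)·210 + (-0.15)·220 = 64.500
  d_C = (-0.05)·200 + (-0.20)·210 + (+0.65)·220 = 91.000

d_S = 109.000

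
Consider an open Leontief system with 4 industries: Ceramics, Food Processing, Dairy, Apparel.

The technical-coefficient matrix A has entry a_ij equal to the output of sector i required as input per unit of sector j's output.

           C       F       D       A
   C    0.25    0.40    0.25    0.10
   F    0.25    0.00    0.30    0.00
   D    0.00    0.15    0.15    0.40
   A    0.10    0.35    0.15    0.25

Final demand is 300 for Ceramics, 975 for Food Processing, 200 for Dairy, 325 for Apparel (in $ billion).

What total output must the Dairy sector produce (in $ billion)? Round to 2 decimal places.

I − A =
  [   0.75    -0.40    -0.25    -0.10]
  [  -0.25     1.00    -0.30     0.00]
  [   0.00    -0.15     0.85    -0.40]
  [  -0.10    -0.35    -0.15     0.75]
Compute the cofactors C_ij = (−1)^(i+j)·(3×3 minor ij) of I−A; the adjugate is their transpose:
adj(I−A) = Cᵀ =
  [ 0.501750   0.326125   0.303000   0.228500]
  [ 0.156375   0.414625   0.216375   0.136250]
  [ 0.103125   0.203875   0.468750   0.263750]
  [ 0.160500   0.277750   0.235125   0.509375]
det(I−A) = Σ_j (I−A)_1j·C_1j = (0.75)(0.501750) + (-0.40)(0.156375) + (-0.25)(0.103125) + (-0.10)(0.160500) = 0.27193125
(I − A)⁻¹ = adj(I−A) / det(I−A) ≈
  [   1.8451     1.1993     1.1143     0.8403]
  [   0.5751     1.5247     0.7957     0.5010]
  [   0.3792     0.7497     1.7238     0.9699]
  [   0.5902     1.0214     0.8646     1.8732]
x = (I − A)⁻¹ d = adj(I−A)·d / det(I−A), with det(I−A) = 0.27193125:
  x_C = (0.501750·300 + 0.326125·975 + 0.303000·200 + 0.228500·325) / 0.27193125 = 603.359375 / 0.27193125 ≈ 2218.79
  x_F = (0.156375·300 + 0.414625·975 + 0.216375·200 + 0.136250·325) / 0.27193125 = 538.728125 / 0.27193125 ≈ 1981.12
  x_D = (0.103125·300 + 0.203875·975 + 0.468750·200 + 0.263750·325) / 0.27193125 = 409.184375 / 0.27193125 ≈ 1504.73
  x_A = (0.160500·300 + 0.277750·975 + 0.235125·200 + 0.509375·325) / 0.27193125 = 531.528125 / 0.27193125 ≈ 1954.64

x_D = 1504.73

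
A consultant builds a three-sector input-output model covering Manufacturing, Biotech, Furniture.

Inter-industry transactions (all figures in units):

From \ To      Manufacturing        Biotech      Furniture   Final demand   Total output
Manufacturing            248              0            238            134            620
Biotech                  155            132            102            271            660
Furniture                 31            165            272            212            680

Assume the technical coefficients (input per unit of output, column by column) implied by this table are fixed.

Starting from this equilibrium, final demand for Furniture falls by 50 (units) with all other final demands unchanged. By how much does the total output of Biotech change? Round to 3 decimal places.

Δx_2 = -38.650

Technical coefficients a_ij = z_ij / X_j:
  a_11 = 248/620 = 0.40, a_21 = 155/620 = 0.25, a_31 = 31/620 = 0.05
  a_12 = 0/660 = 0.00, a_22 = 132/660 = 0.20, a_32 = 165/660 = 0.25
  a_13 = 238/680 = 0.35, a_23 = 102/680 = 0.15, a_33 = 272/680 = 0.40
I − A =
  [   0.60     0.00    -0.35]
  [  -0.25     0.80    -0.15]
  [  -0.05    -0.25     0.60]
Cofactors of I−A, C_ij = (−1)^(i+j)·(minor ij) (rows/columns in the sector order above):
  C_11 = (0.80)(0.60) − (-0.15)(-0.25) = 0.4425
  C_12 = −[(-0.25)(0.60) − (-0.15)(-0.05)] = 0.1575
  C_13 = (-0.25)(-0.25) − (0.80)(-0.05) = 0.1025
  C_21 = −[(0.00)(0.60) − (-0.35)(-0.25)] = 0.0875
  C_22 = (0.60)(0.60) − (-0.35)(-0.05) = 0.3425
  C_23 = −[(0.60)(-0.25) − (0.00)(-0.05)] = 0.1500
  C_31 = (0.00)(-0.15) − (-0.35)(0.80) = 0.2800
  C_32 = −[(0.60)(-0.15) − (-0.35)(-0.25)] = 0.1775
  C_33 = (0.60)(0.80) − (0.00)(-0.25) = 0.4800
det(I−A) = Σ_j (I−A)_1j·C_1j = (0.60)(0.4425) + (0.00)(0.1575) + (-0.35)(0.1025) = 0.229625
adj(I−A) = Cᵀ =
  [ 0.4425   0.0875   0.2800]
  [ 0.1575   0.3425   0.1775]
  [ 0.1025   0.1500   0.4800]
(I − A)⁻¹ = adj(I−A) / det(I−A) ≈
  [   1.9271     0.3811     1.2194]
  [   0.6859     1.4916     0.7730]
  [   0.4464     0.6532     2.0904]
Δx = (I − A)⁻¹ Δd with Δd having -50 in the Furniture component and 0 elsewhere.
So Δx_2 = L_23 · (-50), where L_23 = adj(I−A)_23 / det(I−A) = 0.1775 / 0.229625.
Δx_2 = 0.1775 × (-50) / 0.229625 = -8.875 / 0.229625 ≈ -38.650.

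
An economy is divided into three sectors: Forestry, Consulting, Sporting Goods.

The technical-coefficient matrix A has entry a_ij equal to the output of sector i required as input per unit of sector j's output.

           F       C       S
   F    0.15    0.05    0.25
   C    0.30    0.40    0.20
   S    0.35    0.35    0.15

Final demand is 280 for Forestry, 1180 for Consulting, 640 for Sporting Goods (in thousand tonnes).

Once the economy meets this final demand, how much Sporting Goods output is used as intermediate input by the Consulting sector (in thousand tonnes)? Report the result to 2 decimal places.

I − A =
  [   0.85    -0.05    -0.25]
  [  -0.30     0.60    -0.20]
  [  -0.35    -0.35     0.85]
Cofactors of I−A, C_ij = (−1)^(i+j)·(minor ij) (rows/columns in the sector order above):
  C_11 = (0.60)(0.85) − (-0.20)(-0.35) = 0.4400
  C_12 = −[(-0.30)(0.85) − (-0.20)(-0.35)] = 0.3250
  C_13 = (-0.30)(-0.35) − (0.60)(-0.35) = 0.3150
  C_21 = −[(-0.05)(0.85) − (-0.25)(-0.35)] = 0.1300
  C_22 = (0.85)(0.85) − (-0.25)(-0.35) = 0.6350
  C_23 = −[(0.85)(-0.35) − (-0.05)(-0.35)] = 0.3150
  C_31 = (-0.05)(-0.20) − (-0.25)(0.60) = 0.1600
  C_32 = −[(0.85)(-0.20) − (-0.25)(-0.30)] = 0.2450
  C_33 = (0.85)(0.60) − (-0.05)(-0.30) = 0.4950
det(I−A) = Σ_j (I−A)_1j·C_1j = (0.85)(0.4400) + (-0.05)(0.3250) + (-0.25)(0.3150) = 0.2790
adj(I−A) = Cᵀ =
  [ 0.4400   0.1300   0.1600]
  [ 0.3250   0.6350   0.2450]
  [ 0.3150   0.3150   0.4950]
(I − A)⁻¹ = adj(I−A) / det(I−A) ≈
  [   1.5771     0.4659     0.5735]
  [   1.1649     2.2760     0.8781]
  [   1.1290     1.1290     1.7742]
First solve x = (I − A)⁻¹ d = adj(I−A)·d / det(I−A); in particular x_C = (0.3250·280 + 0.6350·1180 + 0.2450·640) / 0.2790 = 997.10 / 0.2790 ≈ 3573.8351.
Intermediate flow from S to C: z_SC = a_SC · x_C = 0.35 × 997.10 / 0.2790 = 348.985 / 0.2790 ≈ 1250.84.

z_SC = 1250.84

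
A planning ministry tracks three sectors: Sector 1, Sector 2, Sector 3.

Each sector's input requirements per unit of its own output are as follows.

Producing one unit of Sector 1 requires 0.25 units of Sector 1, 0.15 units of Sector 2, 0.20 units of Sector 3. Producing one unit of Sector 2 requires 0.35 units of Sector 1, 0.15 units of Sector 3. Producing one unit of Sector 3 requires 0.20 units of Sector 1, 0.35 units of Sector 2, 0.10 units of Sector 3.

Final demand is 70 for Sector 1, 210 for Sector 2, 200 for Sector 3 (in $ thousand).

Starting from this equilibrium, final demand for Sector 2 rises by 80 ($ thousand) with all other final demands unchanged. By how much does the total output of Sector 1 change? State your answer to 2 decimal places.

Δx_1 = 53.14

I − A =
  [   0.75    -0.35    -0.20]
  [  -0.15     1.00    -0.35]
  [  -0.20    -0.15     0.90]
Cofactors of I−A, C_ij = (−1)^(i+j)·(minor ij) (rows/columns in the sector order above):
  C_11 = (1.00)(0.90) − (-0.35)(-0.15) = 0.8475
  C_12 = −[(-0.15)(0.90) − (-0.35)(-0.20)] = 0.2050
  C_13 = (-0.15)(-0.15) − (1.00)(-0.20) = 0.2225
  C_21 = −[(-0.35)(0.90) − (-0.20)(-0.15)] = 0.3450
  C_22 = (0.75)(0.90) − (-0.20)(-0.20) = 0.6350
  C_23 = −[(0.75)(-0.15) − (-0.35)(-0.20)] = 0.1825
  C_31 = (-0.35)(-0.35) − (-0.20)(1.00) = 0.3225
  C_32 = −[(0.75)(-0.35) − (-0.20)(-0.15)] = 0.2925
  C_33 = (0.75)(1.00) − (-0.35)(-0.15) = 0.6975
det(I−A) = Σ_j (I−A)_1j·C_1j = (0.75)(0.8475) + (-0.35)(0.2050) + (-0.20)(0.2225) = 0.519375
adj(I−A) = Cᵀ =
  [ 0.8475   0.3450   0.3225]
  [ 0.2050   0.6350   0.2925]
  [ 0.2225   0.1825   0.6975]
(I − A)⁻¹ = adj(I−A) / det(I−A) ≈
  [   1.6318     0.6643     0.6209]
  [   0.3947     1.2226     0.5632]
  [   0.4284     0.3514     1.3430]
Δx = (I − A)⁻¹ Δd with Δd having +80 in the Sector 2 component and 0 elsewhere.
So Δx_1 = L_12 · (+80), where L_12 = adj(I−A)_12 / det(I−A) = 0.3450 / 0.519375.
Δx_1 = 0.3450 × (+80) / 0.519375 = 27.60 / 0.519375 ≈ 53.14.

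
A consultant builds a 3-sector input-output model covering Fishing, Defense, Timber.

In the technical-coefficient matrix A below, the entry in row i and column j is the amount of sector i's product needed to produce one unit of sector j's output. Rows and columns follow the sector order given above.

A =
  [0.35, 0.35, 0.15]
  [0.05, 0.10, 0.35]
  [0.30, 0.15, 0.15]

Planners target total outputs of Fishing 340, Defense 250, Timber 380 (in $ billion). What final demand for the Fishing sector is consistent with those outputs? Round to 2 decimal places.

d_F = 76.50

I − A =
  [   0.65    -0.35    -0.15]
  [  -0.05     0.90    -0.35]
  [  -0.30    -0.15     0.85]
d = (I − A) x:
  d_F = (+0.65)·340 + (-0.35)·250 + (-0.15)·380 = 76.50
  d_D = (-0.05)·340 + (+0.90)·250 + (-0.35)·380 = 75.00
  d_T = (-0.30)·340 + (-0.15)·250 + (+0.85)·380 = 183.50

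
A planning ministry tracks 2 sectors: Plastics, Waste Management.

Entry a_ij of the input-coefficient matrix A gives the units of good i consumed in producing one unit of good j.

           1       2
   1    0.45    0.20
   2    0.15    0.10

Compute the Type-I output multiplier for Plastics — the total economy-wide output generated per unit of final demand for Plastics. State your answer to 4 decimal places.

m_1 = 2.2581

I − A =
  [   0.55    -0.20]
  [  -0.15     0.90]
det(I−A) = (0.55)(0.90) − (-0.20)(-0.15) = 0.4650
adj(I−A) = [[0.90, 0.20], [0.15, 0.55]]
(I − A)⁻¹ = adj(I−A) / det(I−A) ≈
  [   1.93548     0.43011]
  [   0.32258     1.18280]
The output multiplier for sector j is the column-j sum of the Leontief inverse (I − A)⁻¹ = adj(I−A) / det(I−A).
Column 1 of adj(I−A): (0.90, 0.15); det(I−A) = 0.4650.
m_1 = (0.90 + 0.15) / 0.4650 = 1.05 / 0.4650 ≈ 2.2581.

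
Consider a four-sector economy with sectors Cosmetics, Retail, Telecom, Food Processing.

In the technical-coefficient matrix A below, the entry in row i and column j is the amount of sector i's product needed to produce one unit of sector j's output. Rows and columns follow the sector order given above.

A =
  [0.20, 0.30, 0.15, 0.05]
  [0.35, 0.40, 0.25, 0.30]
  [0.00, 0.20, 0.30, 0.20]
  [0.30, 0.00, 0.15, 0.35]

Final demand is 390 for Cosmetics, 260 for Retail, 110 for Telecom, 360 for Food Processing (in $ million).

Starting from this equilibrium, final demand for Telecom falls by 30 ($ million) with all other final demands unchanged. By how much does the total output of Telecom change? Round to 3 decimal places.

Δx_3 = -76.215

I − A =
  [   0.80    -0.30    -0.15    -0.05]
  [  -0.35     0.60    -0.25    -0.30]
  [   0.00    -0.20     0.70    -0.20]
  [  -0.30     0.00    -0.15     0.65]
Compute the cofactors C_ij = (−1)^(i+j)·(3×3 minor ij) of I−A; the adjugate is their transpose:
adj(I−A) = Cᵀ =
  [ 0.21350   0.14850   0.12525   0.12350]
  [ 0.22675   0.32050   0.21250   0.23075]
  [ 0.09950   0.11900   0.20775   0.12650]
  [ 0.12150   0.09600   0.10575   0.21200]
det(I−A) = Σ_j (I−A)_1j·C_1j = (0.80)(0.21350) + (-0.30)(0.22675) + (-0.15)(0.09950) + (-0.05)(0.12150) = 0.081775
(I − A)⁻¹ = adj(I−A) / det(I−A) ≈
  [   2.6108     1.8160     1.5316     1.5102]
  [   2.7729     3.9193     2.5986     2.8218]
  [   1.2168     1.4552     2.5405     1.5469]
  [   1.4858     1.1740     1.2932     2.5925]
Δx = (I − A)⁻¹ Δd with Δd having -30 in the Telecom component and 0 elsewhere.
So Δx_3 = L_33 · (-30), where L_33 = adj(I−A)_33 / det(I−A) = 0.20775 / 0.081775.
Δx_3 = 0.20775 × (-30) / 0.081775 = -6.2325 / 0.081775 ≈ -76.215.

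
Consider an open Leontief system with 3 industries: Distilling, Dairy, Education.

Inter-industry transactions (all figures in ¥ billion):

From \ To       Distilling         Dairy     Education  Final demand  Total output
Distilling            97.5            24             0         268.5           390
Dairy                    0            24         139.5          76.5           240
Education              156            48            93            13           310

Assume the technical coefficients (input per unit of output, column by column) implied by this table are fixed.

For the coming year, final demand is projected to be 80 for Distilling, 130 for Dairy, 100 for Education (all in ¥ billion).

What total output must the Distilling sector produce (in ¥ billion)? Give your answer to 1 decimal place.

Technical coefficients a_ij = z_ij / X_j:
  a_11 = 97.5/390 = 0.25, a_21 = 0/390 = 0.00, a_31 = 156/390 = 0.40
  a_12 = 24/240 = 0.10, a_22 = 24/240 = 0.10, a_32 = 48/240 = 0.20
  a_13 = 0/310 = 0.00, a_23 = 139.5/310 = 0.45, a_33 = 93/310 = 0.30
I − A =
  [   0.75    -0.10     0.00]
  [   0.00     0.90    -0.45]
  [  -0.40    -0.20     0.70]
Cofactors of I−A, C_ij = (−1)^(i+j)·(minor ij) (rows/columns in the sector order above):
  C_11 = (0.90)(0.70) − (-0.45)(-0.20) = 0.5400
  C_12 = −[(0.00)(0.70) − (-0.45)(-0.40)] = 0.1800
  C_13 = (0.00)(-0.20) − (0.90)(-0.40) = 0.3600
  C_21 = −[(-0.10)(0.70) − (0.00)(-0.20)] = 0.0700
  C_22 = (0.75)(0.70) − (0.00)(-0.40) = 0.5250
  C_23 = −[(0.75)(-0.20) − (-0.10)(-0.40)] = 0.1900
  C_31 = (-0.10)(-0.45) − (0.00)(0.90) = 0.0450
  C_32 = −[(0.75)(-0.45) − (0.00)(0.00)] = 0.3375
  C_33 = (0.75)(0.90) − (-0.10)(0.00) = 0.6750
det(I−A) = Σ_j (I−A)_1j·C_1j = (0.75)(0.5400) + (-0.10)(0.1800) + (0.00)(0.3600) = 0.3870
adj(I−A) = Cᵀ =
  [ 0.5400   0.0700   0.0450]
  [ 0.1800   0.5250   0.3375]
  [ 0.3600   0.1900   0.6750]
(I − A)⁻¹ = adj(I−A) / det(I−A) ≈
  [   1.3953     0.1809     0.1163]
  [   0.4651     1.3566     0.8721]
  [   0.9302     0.4910     1.7442]
x = (I − A)⁻¹ d = adj(I−A)·d / det(I−A), with det(I−A) = 0.3870:
  x_1 = (0.5400·80 + 0.0700·130 + 0.0450·100) / 0.3870 = 56.80 / 0.3870 ≈ 146.8
  x_2 = (0.1800·80 + 0.5250·130 + 0.3375·100) / 0.3870 = 116.40 / 0.3870 ≈ 300.8
  x_3 = (0.3600·80 + 0.1900·130 + 0.6750·100) / 0.3870 = 121.00 / 0.3870 ≈ 312.7

x_1 = 146.8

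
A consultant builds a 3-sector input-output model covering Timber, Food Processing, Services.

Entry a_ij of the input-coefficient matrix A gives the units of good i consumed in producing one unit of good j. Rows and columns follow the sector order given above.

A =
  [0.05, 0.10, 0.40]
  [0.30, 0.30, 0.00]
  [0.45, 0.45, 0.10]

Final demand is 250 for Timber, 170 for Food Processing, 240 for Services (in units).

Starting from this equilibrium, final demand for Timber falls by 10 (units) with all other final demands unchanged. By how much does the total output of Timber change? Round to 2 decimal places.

Δx_T = -16.09

I − A =
  [   0.95    -0.10    -0.40]
  [  -0.30     0.70     0.00]
  [  -0.45    -0.45     0.90]
Cofactors of I−A, C_ij = (−1)^(i+j)·(minor ij) (rows/columns in the sector order above):
  C_11 = (0.70)(0.90) − (0.00)(-0.45) = 0.6300
  C_12 = −[(-0.30)(0.90) − (0.00)(-0.45)] = 0.2700
  C_13 = (-0.30)(-0.45) − (0.70)(-0.45) = 0.4500
  C_21 = −[(-0.10)(0.90) − (-0.40)(-0.45)] = 0.2700
  C_22 = (0.95)(0.90) − (-0.40)(-0.45) = 0.6750
  C_23 = −[(0.95)(-0.45) − (-0.10)(-0.45)] = 0.4725
  C_31 = (-0.10)(0.00) − (-0.40)(0.70) = 0.2800
  C_32 = −[(0.95)(0.00) − (-0.40)(-0.30)] = 0.1200
  C_33 = (0.95)(0.70) − (-0.10)(-0.30) = 0.6350
det(I−A) = Σ_j (I−A)_1j·C_1j = (0.95)(0.6300) + (-0.10)(0.2700) + (-0.40)(0.4500) = 0.3915
adj(I−A) = Cᵀ =
  [ 0.6300   0.2700   0.2800]
  [ 0.2700   0.6750   0.1200]
  [ 0.4500   0.4725   0.6350]
(I − A)⁻¹ = adj(I−A) / det(I−A) ≈
  [   1.6092     0.6897     0.7152]
  [   0.6897     1.7241     0.3065]
  [   1.1494     1.2069     1.6220]
Δx = (I − A)⁻¹ Δd with Δd having -10 in the Timber component and 0 elsewhere.
So Δx_T = L_TT · (-10), where L_TT = adj(I−A)_TT / det(I−A) = 0.6300 / 0.3915.
Δx_T = 0.6300 × (-10) / 0.3915 = -6.30 / 0.3915 ≈ -16.09.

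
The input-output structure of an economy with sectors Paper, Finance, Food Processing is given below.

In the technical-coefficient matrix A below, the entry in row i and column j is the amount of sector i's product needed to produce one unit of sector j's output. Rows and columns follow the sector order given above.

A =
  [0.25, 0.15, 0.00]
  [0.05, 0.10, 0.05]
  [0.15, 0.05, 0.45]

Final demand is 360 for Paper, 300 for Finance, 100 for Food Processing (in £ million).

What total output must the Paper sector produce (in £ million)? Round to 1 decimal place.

x_1 = 557.0

I − A =
  [   0.75    -0.15     0.00]
  [  -0.05     0.90    -0.05]
  [  -0.15    -0.05     0.55]
Cofactors of I−A, C_ij = (−1)^(i+j)·(minor ij) (rows/columns in the sector order above):
  C_11 = (0.90)(0.55) − (-0.05)(-0.05) = 0.4925
  C_12 = −[(-0.05)(0.55) − (-0.05)(-0.15)] = 0.0350
  C_13 = (-0.05)(-0.05) − (0.90)(-0.15) = 0.1375
  C_21 = −[(-0.15)(0.55) − (0.00)(-0.05)] = 0.0825
  C_22 = (0.75)(0.55) − (0.00)(-0.15) = 0.4125
  C_23 = −[(0.75)(-0.05) − (-0.15)(-0.15)] = 0.0600
  C_31 = (-0.15)(-0.05) − (0.00)(0.90) = 0.0075
  C_32 = −[(0.75)(-0.05) − (0.00)(-0.05)] = 0.0375
  C_33 = (0.75)(0.90) − (-0.15)(-0.05) = 0.6675
det(I−A) = Σ_j (I−A)_1j·C_1j = (0.75)(0.4925) + (-0.15)(0.0350) + (0.00)(0.1375) = 0.364125
adj(I−A) = Cᵀ =
  [ 0.4925   0.0825   0.0075]
  [ 0.0350   0.4125   0.0375]
  [ 0.1375   0.0600   0.6675]
(I − A)⁻¹ = adj(I−A) / det(I−A) ≈
  [   1.3526     0.2266     0.0206]
  [   0.0961     1.1329     0.1030]
  [   0.3776     0.1648     1.8332]
x = (I − A)⁻¹ d = adj(I−A)·d / det(I−A), with det(I−A) = 0.364125:
  x_1 = (0.4925·360 + 0.0825·300 + 0.0075·100) / 0.364125 = 202.80 / 0.364125 ≈ 557.0
  x_2 = (0.0350·360 + 0.4125·300 + 0.0375·100) / 0.364125 = 140.10 / 0.364125 ≈ 384.8
  x_3 = (0.1375·360 + 0.0600·300 + 0.6675·100) / 0.364125 = 134.25 / 0.364125 ≈ 368.7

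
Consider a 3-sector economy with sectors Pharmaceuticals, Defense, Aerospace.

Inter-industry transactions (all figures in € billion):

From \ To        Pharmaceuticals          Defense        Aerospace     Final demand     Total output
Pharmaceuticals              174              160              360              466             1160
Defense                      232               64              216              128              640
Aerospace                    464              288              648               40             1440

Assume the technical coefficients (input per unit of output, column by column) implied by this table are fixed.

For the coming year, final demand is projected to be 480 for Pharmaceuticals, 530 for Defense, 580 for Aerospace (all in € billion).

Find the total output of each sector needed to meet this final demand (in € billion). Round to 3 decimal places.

Technical coefficients a_ij = z_ij / X_j:
  a_PP = 174/1160 = 0.15, a_DP = 232/1160 = 0.20, a_AP = 464/1160 = 0.40
  a_PD = 160/640 = 0.25, a_DD = 64/640 = 0.10, a_AD = 288/640 = 0.45
  a_PA = 360/1440 = 0.25, a_DA = 216/1440 = 0.15, a_AA = 648/1440 = 0.45
I − A =
  [   0.85    -0.25    -0.25]
  [  -0.20     0.90    -0.15]
  [  -0.40    -0.45     0.55]
Cofactors of I−A, C_ij = (−1)^(i+j)·(minor ij) (rows/columns in the sector order above):
  C_11 = (0.90)(0.55) − (-0.15)(-0.45) = 0.4275
  C_12 = −[(-0.20)(0.55) − (-0.15)(-0.40)] = 0.1700
  C_13 = (-0.20)(-0.45) − (0.90)(-0.40) = 0.4500
  C_21 = −[(-0.25)(0.55) − (-0.25)(-0.45)] = 0.2500
  C_22 = (0.85)(0.55) − (-0.25)(-0.40) = 0.3675
  C_23 = −[(0.85)(-0.45) − (-0.25)(-0.40)] = 0.4825
  C_31 = (-0.25)(-0.15) − (-0.25)(0.90) = 0.2625
  C_32 = −[(0.85)(-0.15) − (-0.25)(-0.20)] = 0.1775
  C_33 = (0.85)(0.90) − (-0.25)(-0.20) = 0.7150
det(I−A) = Σ_j (I−A)_1j·C_1j = (0.85)(0.4275) + (-0.25)(0.1700) + (-0.25)(0.4500) = 0.208375
adj(I−A) = Cᵀ =
  [ 0.4275   0.2500   0.2625]
  [ 0.1700   0.3675   0.1775]
  [ 0.4500   0.4825   0.7150]
(I − A)⁻¹ = adj(I−A) / det(I−A) ≈
  [   2.0516     1.1998     1.2597]
  [   0.8158     1.7636     0.8518]
  [   2.1596     2.3155     3.4313]
x = (I − A)⁻¹ d = adj(I−A)·d / det(I−A), with det(I−A) = 0.208375:
  x_P = (0.4275·480 + 0.2500·530 + 0.2625·580) / 0.208375 = 489.95 / 0.208375 ≈ 2351.290
  x_D = (0.1700·480 + 0.3675·530 + 0.1775·580) / 0.208375 = 379.325 / 0.208375 ≈ 1820.396
  x_A = (0.4500·480 + 0.4825·530 + 0.7150·580) / 0.208375 = 886.425 / 0.208375 ≈ 4253.989

x_P = 2351.290, x_D = 1820.396, x_A = 4253.989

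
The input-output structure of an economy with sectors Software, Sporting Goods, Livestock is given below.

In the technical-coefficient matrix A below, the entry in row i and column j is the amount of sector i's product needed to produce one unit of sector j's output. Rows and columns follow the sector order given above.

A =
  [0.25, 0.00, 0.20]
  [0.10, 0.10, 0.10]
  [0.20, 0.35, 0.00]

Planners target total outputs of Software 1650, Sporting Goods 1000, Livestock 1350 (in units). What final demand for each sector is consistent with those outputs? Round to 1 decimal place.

I − A =
  [   0.75     0.00    -0.20]
  [  -0.10     0.90    -0.10]
  [  -0.20    -0.35     1.00]
d = (I − A) x:
  d_1 = (+0.75)·1650 + (+0.00)·1000 + (-0.20)·1350 = 967.5
  d_2 = (-0.10)·1650 + (+0.90)·1000 + (-0.10)·1350 = 600.0
  d_3 = (-0.20)·1650 + (-0.35)·1000 + (+1.00)·1350 = 670.0

d_1 = 967.5, d_2 = 600.0, d_3 = 670.0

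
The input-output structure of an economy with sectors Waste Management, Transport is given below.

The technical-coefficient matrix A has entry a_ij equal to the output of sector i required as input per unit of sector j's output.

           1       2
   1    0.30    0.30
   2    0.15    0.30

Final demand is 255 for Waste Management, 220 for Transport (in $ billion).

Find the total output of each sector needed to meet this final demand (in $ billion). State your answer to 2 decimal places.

x_1 = 549.44, x_2 = 432.02

I − A =
  [   0.70    -0.30]
  [  -0.15     0.70]
det(I−A) = (0.70)(0.70) − (-0.30)(-0.15) = 0.4450
adj(I−A) = [[0.70, 0.30], [0.15, 0.70]]
(I − A)⁻¹ = adj(I−A) / det(I−A) ≈
  [   1.5730     0.6742]
  [   0.3371     1.5730]
x = (I − A)⁻¹ d = adj(I−A)·d / det(I−A), with det(I−A) = 0.4450:
  x_1 = (0.70·255 + 0.30·220) / 0.4450 = 244.50 / 0.4450 ≈ 549.44
  x_2 = (0.15·255 + 0.70·220) / 0.4450 = 192.25 / 0.4450 ≈ 432.02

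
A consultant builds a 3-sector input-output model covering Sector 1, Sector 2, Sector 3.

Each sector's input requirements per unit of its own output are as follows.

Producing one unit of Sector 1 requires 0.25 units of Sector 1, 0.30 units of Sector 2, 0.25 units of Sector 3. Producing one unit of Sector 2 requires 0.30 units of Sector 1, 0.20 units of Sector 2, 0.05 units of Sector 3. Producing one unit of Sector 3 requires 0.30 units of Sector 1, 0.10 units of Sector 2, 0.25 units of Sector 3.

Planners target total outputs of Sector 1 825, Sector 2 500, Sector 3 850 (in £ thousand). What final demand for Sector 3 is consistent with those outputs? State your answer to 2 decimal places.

I − A =
  [   0.75    -0.30    -0.30]
  [  -0.30     0.80    -0.10]
  [  -0.25    -0.05     0.75]
d = (I − A) x:
  d_1 = (+0.75)·825 + (-0.30)·500 + (-0.30)·850 = 213.75
  d_2 = (-0.30)·825 + (+0.80)·500 + (-0.10)·850 = 67.50
  d_3 = (-0.25)·825 + (-0.05)·500 + (+0.75)·850 = 406.25

d_3 = 406.25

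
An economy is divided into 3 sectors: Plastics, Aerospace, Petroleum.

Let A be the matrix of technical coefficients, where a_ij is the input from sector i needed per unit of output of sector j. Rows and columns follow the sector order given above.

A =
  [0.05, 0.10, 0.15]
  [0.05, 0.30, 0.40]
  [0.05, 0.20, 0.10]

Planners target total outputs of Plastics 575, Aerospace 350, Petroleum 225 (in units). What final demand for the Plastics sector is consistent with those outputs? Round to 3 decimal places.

I − A =
  [   0.95    -0.10    -0.15]
  [  -0.05     0.70    -0.40]
  [  -0.05    -0.20     0.90]
d = (I − A) x:
  d_1 = (+0.95)·575 + (-0.10)·350 + (-0.15)·225 = 477.500
  d_2 = (-0.05)·575 + (+0.70)·350 + (-0.40)·225 = 126.250
  d_3 = (-0.05)·575 + (-0.20)·350 + (+0.90)·225 = 103.750

d_1 = 477.500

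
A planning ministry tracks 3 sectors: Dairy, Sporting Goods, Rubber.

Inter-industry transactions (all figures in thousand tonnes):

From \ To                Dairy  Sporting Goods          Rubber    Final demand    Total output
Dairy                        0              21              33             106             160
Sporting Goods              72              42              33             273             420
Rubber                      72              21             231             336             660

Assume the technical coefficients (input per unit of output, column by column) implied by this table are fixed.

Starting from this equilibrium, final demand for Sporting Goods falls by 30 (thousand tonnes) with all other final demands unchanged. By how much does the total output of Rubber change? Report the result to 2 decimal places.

Technical coefficients a_ij = z_ij / X_j:
  a_DD = 0/160 = 0.00, a_SD = 72/160 = 0.45, a_RD = 72/160 = 0.45
  a_DS = 21/420 = 0.05, a_SS = 42/420 = 0.10, a_RS = 21/420 = 0.05
  a_DR = 33/660 = 0.05, a_SR = 33/660 = 0.05, a_RR = 231/660 = 0.35
I − A =
  [   1.00    -0.05    -0.05]
  [  -0.45     0.90    -0.05]
  [  -0.45    -0.05     0.65]
Cofactors of I−A, C_ij = (−1)^(i+j)·(minor ij) (rows/columns in the sector order above):
  C_11 = (0.90)(0.65) − (-0.05)(-0.05) = 0.5825
  C_12 = −[(-0.45)(0.65) − (-0.05)(-0.45)] = 0.3150
  C_13 = (-0.45)(-0.05) − (0.90)(-0.45) = 0.4275
  C_21 = −[(-0.05)(0.65) − (-0.05)(-0.05)] = 0.0350
  C_22 = (1.00)(0.65) − (-0.05)(-0.45) = 0.6275
  C_23 = −[(1.00)(-0.05) − (-0.05)(-0.45)] = 0.0725
  C_31 = (-0.05)(-0.05) − (-0.05)(0.90) = 0.0475
  C_32 = −[(1.00)(-0.05) − (-0.05)(-0.45)] = 0.0725
  C_33 = (1.00)(0.90) − (-0.05)(-0.45) = 0.8775
det(I−A) = Σ_j (I−A)_1j·C_1j = (1.00)(0.5825) + (-0.05)(0.3150) + (-0.05)(0.4275) = 0.545375
adj(I−A) = Cᵀ =
  [ 0.5825   0.0350   0.0475]
  [ 0.3150   0.6275   0.0725]
  [ 0.4275   0.0725   0.8775]
(I − A)⁻¹ = adj(I−A) / det(I−A) ≈
  [   1.0681     0.0642     0.0871]
  [   0.5776     1.1506     0.1329]
  [   0.7839     0.1329     1.6090]
Δx = (I − A)⁻¹ Δd with Δd having -30 in the Sporting Goods component and 0 elsewhere.
So Δx_R = L_RS · (-30), where L_RS = adj(I−A)_RS / det(I−A) = 0.0725 / 0.545375.
Δx_R = 0.0725 × (-30) / 0.545375 = -2.175 / 0.545375 ≈ -3.99.

Δx_R = -3.99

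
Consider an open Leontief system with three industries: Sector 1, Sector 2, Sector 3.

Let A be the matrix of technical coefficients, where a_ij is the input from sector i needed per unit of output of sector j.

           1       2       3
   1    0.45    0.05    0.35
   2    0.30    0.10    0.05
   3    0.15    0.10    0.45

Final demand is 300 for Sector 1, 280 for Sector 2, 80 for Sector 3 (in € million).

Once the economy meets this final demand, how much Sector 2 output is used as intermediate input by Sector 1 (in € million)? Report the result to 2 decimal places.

I − A =
  [   0.55    -0.05    -0.35]
  [  -0.30     0.90    -0.05]
  [  -0.15    -0.10     0.55]
Cofactors of I−A, C_ij = (−1)^(i+j)·(minor ij) (rows/columns in the sector order above):
  C_11 = (0.90)(0.55) − (-0.05)(-0.10) = 0.4900
  C_12 = −[(-0.30)(0.55) − (-0.05)(-0.15)] = 0.1725
  C_13 = (-0.30)(-0.10) − (0.90)(-0.15) = 0.1650
  C_21 = −[(-0.05)(0.55) − (-0.35)(-0.10)] = 0.0625
  C_22 = (0.55)(0.55) − (-0.35)(-0.15) = 0.2500
  C_23 = −[(0.55)(-0.10) − (-0.05)(-0.15)] = 0.0625
  C_31 = (-0.05)(-0.05) − (-0.35)(0.90) = 0.3175
  C_32 = −[(0.55)(-0.05) − (-0.35)(-0.30)] = 0.1325
  C_33 = (0.55)(0.90) − (-0.05)(-0.30) = 0.4800
det(I−A) = Σ_j (I−A)_1j·C_1j = (0.55)(0.4900) + (-0.05)(0.1725) + (-0.35)(0.1650) = 0.203125
adj(I−A) = Cᵀ =
  [ 0.4900   0.0625   0.3175]
  [ 0.1725   0.2500   0.1325]
  [ 0.1650   0.0625   0.4800]
(I − A)⁻¹ = adj(I−A) / det(I−A) ≈
  [   2.4123     0.3077     1.5631]
  [   0.8492     1.2308     0.6523]
  [   0.8123     0.3077     2.3631]
First solve x = (I − A)⁻¹ d = adj(I−A)·d / det(I−A); in particular x_1 = (0.4900·300 + 0.0625·280 + 0.3175·80) / 0.203125 = 189.90 / 0.203125 ≈ 934.8923.
Intermediate flow from 2 to 1: z_21 = a_21 · x_1 = 0.30 × 189.90 / 0.203125 = 56.97 / 0.203125 ≈ 280.47.

z_21 = 280.47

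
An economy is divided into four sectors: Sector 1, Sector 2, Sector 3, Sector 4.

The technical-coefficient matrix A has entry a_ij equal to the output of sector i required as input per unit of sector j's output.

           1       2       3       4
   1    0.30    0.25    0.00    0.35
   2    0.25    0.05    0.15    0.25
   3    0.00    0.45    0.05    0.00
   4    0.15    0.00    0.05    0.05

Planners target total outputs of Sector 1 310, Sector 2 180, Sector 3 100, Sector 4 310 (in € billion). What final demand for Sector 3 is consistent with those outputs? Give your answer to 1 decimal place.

d_3 = 14.0

I − A =
  [   0.70    -0.25     0.00    -0.35]
  [  -0.25     0.95    -0.15    -0.25]
  [   0.00    -0.45     0.95     0.00]
  [  -0.15     0.00    -0.05     0.95]
d = (I − A) x:
  d_1 = (+0.70)·310 + (-0.25)·180 + (+0.00)·100 + (-0.35)·310 = 63.5
  d_2 = (-0.25)·310 + (+0.95)·180 + (-0.15)·100 + (-0.25)·310 = 1.0
  d_3 = (+0.00)·310 + (-0.45)·180 + (+0.95)·100 + (+0.00)·310 = 14.0
  d_4 = (-0.15)·310 + (+0.00)·180 + (-0.05)·100 + (+0.95)·310 = 243.0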